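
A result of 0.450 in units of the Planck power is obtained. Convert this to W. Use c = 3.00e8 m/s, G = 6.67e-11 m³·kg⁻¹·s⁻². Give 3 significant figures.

One Planck power: P_P = c⁵/G = 3.64e52 W.
0.450 × 3.64e52 W = 1.64e52 W

1.64e52 W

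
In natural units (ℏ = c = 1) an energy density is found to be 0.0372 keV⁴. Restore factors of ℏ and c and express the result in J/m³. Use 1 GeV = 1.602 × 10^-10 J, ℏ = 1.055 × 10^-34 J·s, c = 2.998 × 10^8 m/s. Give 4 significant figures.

7.744 × 10^11 J/m³

[E]/[L]³ = [E]⁴/(ℏc)³; restore (ℏc)⁻³.
1 GeV⁴ → 1/(ℏc)³ × (1 GeV in J)⁴ = 2.082 × 10^37 J/m³.
Convert the energy scale: 0.0372 keV⁴ = 3.72 × 10^-26 GeV⁴.
Result: 3.72 × 10^-26 × 2.082 × 10^37 = 7.744 × 10^11 J/m³.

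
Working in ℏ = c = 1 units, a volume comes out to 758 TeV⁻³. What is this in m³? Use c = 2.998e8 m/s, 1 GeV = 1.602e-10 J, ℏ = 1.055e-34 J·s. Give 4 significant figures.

Volume is [L]³ = [E]⁻³·(ℏc)³.
1 GeV⁻³ → (ℏc)³ × (1 GeV in J)⁻³ = 7.696e-48 m³.
Convert the energy scale: 758 TeV⁻³ = 7.58e-7 GeV⁻³.
Result: 7.58e-7 × 7.696e-48 = 5.834e-54 m³.

5.834e-54 m³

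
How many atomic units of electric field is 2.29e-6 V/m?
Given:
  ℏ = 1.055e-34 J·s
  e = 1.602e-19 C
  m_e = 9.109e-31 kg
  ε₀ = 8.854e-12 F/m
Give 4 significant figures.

atomic unit of electric field: E_au = E_h/(e a₀) = m_e²e⁵/((4πε₀)³ℏ⁴) = 5.131e11 V/m.
2.29e-6 / 5.131e11 = 4.463e-18

4.463e-18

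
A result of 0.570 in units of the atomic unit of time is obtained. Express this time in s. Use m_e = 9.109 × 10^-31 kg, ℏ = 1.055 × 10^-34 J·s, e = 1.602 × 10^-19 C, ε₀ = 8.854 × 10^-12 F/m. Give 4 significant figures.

1.381 × 10^-17 s

One atomic unit of time: τ_au = (4πε₀)²ℏ³/(m_e e⁴) = 2.423 × 10^-17 s.
0.570 × 2.423 × 10^-17 s = 1.381 × 10^-17 s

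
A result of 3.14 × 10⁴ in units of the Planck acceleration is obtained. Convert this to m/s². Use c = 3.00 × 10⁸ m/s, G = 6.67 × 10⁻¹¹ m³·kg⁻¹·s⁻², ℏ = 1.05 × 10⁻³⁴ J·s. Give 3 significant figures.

One Planck acceleration: a_P = √(c⁷/(ℏG)) = 5.59 × 10⁵¹ m/s².
3.14 × 10⁴ × 5.59 × 10⁵¹ m/s² = 1.75 × 10⁵⁶ m/s²

1.75 × 10⁵⁶ m/s²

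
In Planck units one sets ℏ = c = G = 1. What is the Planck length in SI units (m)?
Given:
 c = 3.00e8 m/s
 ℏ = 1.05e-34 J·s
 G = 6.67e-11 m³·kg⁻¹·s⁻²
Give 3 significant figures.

1.61e-35 m

ℓ_P = √(ℏG/c³)
  = √(2.59e-70)
  = 1.61e-35 m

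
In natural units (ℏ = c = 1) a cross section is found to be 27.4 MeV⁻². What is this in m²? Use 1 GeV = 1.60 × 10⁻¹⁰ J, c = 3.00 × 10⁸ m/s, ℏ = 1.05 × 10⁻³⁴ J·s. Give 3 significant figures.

1.06 × 10⁻²⁴ m²

Area is [L]² = [E]⁻²·(ℏc)²; restore (ℏc)².
1 GeV⁻² → (ℏc)² × (1 GeV in J)⁻² = 3.88 × 10⁻³² m².
Convert the energy scale: 27.4 MeV⁻² = 2.74 × 10⁷ GeV⁻².
Result: 2.74 × 10⁷ × 3.88 × 10⁻³² = 1.06 × 10⁻²⁴ m².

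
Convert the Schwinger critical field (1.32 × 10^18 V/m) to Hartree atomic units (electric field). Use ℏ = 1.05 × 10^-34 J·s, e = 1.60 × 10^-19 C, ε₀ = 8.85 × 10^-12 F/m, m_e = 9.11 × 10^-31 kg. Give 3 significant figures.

2.54 × 10^6

atomic unit of electric field: E_au = E_h/(e a₀) = m_e²e⁵/((4πε₀)³ℏ⁴) = 5.20 × 10^11 V/m.
1.32 × 10^18 / 5.20 × 10^11 = 2.54 × 10^6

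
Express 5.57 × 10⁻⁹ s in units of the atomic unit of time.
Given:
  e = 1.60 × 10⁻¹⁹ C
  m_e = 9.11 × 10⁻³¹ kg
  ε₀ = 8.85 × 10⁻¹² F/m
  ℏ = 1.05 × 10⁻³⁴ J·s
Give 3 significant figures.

2.32 × 10⁸

atomic unit of time: τ_au = (4πε₀)²ℏ³/(m_e e⁴) = 2.40 × 10⁻¹⁷ s.
5.57 × 10⁻⁹ / 2.40 × 10⁻¹⁷ = 2.32 × 10⁸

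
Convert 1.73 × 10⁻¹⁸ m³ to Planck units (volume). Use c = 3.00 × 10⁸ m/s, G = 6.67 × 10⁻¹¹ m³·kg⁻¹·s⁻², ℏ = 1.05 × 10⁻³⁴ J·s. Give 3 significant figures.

Planck volume: V_P = (ℏG/c³)^(3/2) = 4.18 × 10⁻¹⁰⁵ m³.
1.73 × 10⁻¹⁸ / 4.18 × 10⁻¹⁰⁵ = 4.14 × 10⁸⁶

4.14 × 10⁸⁶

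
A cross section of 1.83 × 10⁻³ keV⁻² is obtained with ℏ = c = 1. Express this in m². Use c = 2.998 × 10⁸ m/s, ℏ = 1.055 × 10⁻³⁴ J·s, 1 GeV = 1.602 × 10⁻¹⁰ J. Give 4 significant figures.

7.133 × 10⁻²³ m²

Area is [L]² = [E]⁻²·(ℏc)²; restore (ℏc)².
1 GeV⁻² → (ℏc)² × (1 GeV in J)⁻² = 3.898 × 10⁻³² m².
Convert the energy scale: 1.83 × 10⁻³ keV⁻² = 1.83 × 10⁹ GeV⁻².
Result: 1.83 × 10⁹ × 3.898 × 10⁻³² = 7.133 × 10⁻²³ m².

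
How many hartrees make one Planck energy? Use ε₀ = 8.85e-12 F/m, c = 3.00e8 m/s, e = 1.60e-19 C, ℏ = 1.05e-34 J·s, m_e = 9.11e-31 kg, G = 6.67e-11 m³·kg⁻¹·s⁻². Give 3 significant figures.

Planck energy: E_P = √(ℏc⁵/G) = 1.96e9 J
hartree: E_h = m_e e⁴/(4πε₀ℏ)² = 4.38e-18 J
ratio = 1.96e9 / 4.38e-18 = 4.47e26

4.47e26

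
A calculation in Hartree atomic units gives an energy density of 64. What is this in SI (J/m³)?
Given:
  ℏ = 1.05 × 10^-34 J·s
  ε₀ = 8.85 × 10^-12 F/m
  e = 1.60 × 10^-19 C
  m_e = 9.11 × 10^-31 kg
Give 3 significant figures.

1.93 × 10^15 J/m³

One atomic unit of energy density: u_au = E_h/a₀³ = m_e⁴e¹⁰/((4πε₀)⁵ℏ⁸) = 3.01 × 10^13 J/m³.
64 × 3.01 × 10^13 J/m³ = 1.93 × 10^15 J/m³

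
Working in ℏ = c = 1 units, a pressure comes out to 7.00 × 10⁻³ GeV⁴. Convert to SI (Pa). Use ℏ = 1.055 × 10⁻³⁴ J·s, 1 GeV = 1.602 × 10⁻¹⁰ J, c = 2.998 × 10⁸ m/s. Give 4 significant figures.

1.457 × 10³⁵ Pa

Pressure is [E]/[L]³ = [E]⁴/(ℏc)³.
1 GeV⁴ → 1/(ℏc)³ × (1 GeV in J)⁴ = 2.082 × 10³⁷ Pa.
Result: 7.00 × 10⁻³ × 2.082 × 10³⁷ = 1.457 × 10³⁵ Pa.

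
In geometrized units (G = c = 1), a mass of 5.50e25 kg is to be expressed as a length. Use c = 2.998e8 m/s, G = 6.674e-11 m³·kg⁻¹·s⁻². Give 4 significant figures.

0.04084 m

In G = c = 1 units mass has dimensions of length; the conversion factor is G/c².
5.50e25 kg × (G/c²) = 0.04084 m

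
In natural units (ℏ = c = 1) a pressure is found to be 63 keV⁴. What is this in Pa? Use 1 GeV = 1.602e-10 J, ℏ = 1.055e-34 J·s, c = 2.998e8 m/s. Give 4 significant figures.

Pressure is [E]/[L]³ = [E]⁴/(ℏc)³.
1 GeV⁴ → 1/(ℏc)³ × (1 GeV in J)⁴ = 2.082e37 Pa.
Convert the energy scale: 63 keV⁴ = 6.30e-23 GeV⁴.
Result: 6.30e-23 × 2.082e37 = 1.311e15 Pa.

1.311e15 Pa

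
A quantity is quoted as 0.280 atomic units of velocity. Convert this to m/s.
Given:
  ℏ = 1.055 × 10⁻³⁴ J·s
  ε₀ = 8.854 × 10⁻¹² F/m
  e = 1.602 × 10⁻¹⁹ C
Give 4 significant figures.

6.122 × 10⁵ m/s

One atomic unit of velocity: v_au = e²/(4πε₀ℏ) = 2.186 × 10⁶ m/s.
0.280 × 2.186 × 10⁶ m/s = 6.122 × 10⁵ m/s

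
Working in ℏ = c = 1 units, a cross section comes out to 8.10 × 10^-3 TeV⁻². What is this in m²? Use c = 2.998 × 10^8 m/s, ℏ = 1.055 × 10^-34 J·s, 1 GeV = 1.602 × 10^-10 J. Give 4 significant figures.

Area is [L]² = [E]⁻²·(ℏc)²; restore (ℏc)².
1 GeV⁻² → (ℏc)² × (1 GeV in J)⁻² = 3.898 × 10^-32 m².
Convert the energy scale: 8.10 × 10^-3 TeV⁻² = 8.10 × 10^-9 GeV⁻².
Result: 8.10 × 10^-9 × 3.898 × 10^-32 = 3.157 × 10^-40 m².

3.157 × 10^-40 m²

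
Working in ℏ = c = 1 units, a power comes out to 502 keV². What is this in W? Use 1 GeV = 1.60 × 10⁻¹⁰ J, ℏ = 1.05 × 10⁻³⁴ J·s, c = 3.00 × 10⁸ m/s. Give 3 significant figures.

Power is [E]/[T] = [E]²/ℏ.
1 GeV² → 1/ℏ × (1 GeV in J)² = 2.44 × 10¹⁴ W.
Convert the energy scale: 502 keV² = 5.02 × 10⁻¹⁰ GeV².
Result: 5.02 × 10⁻¹⁰ × 2.44 × 10¹⁴ = 1.22 × 10⁵ W.

1.22 × 10⁵ W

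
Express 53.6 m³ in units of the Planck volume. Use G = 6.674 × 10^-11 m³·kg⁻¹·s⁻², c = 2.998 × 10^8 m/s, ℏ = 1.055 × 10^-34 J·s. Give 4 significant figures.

1.269 × 10^106

Planck volume: V_P = (ℏG/c³)^(3/2) = 4.224 × 10^-105 m³.
53.6 / 4.224 × 10^-105 = 1.269 × 10^106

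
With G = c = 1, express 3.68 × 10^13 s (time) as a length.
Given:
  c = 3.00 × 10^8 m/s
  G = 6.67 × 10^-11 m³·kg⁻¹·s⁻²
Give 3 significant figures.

1.10 × 10^22 m

Time → length via c.
3.68 × 10^13 s × (c) = 1.10 × 10^22 m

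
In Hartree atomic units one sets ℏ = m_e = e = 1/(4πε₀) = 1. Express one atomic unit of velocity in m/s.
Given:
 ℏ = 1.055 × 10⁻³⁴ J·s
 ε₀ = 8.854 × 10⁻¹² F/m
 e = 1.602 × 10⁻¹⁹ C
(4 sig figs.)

2.186 × 10⁶ m/s

v_au = e²/(4πε₀ℏ)
  = 2.566 × 10⁻³⁸ / 1.174 × 10⁻⁴⁴
  = 2.186 × 10⁶ m/s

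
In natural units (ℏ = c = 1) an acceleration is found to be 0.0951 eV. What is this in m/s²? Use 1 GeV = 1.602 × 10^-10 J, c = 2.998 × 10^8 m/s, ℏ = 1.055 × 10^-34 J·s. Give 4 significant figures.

4.329 × 10^22 m/s²

Acceleration is [L]/[T]² = c·[E]/ℏ.
1 GeV → c/ℏ × (1 GeV in J) = 4.552 × 10^32 m/s².
Convert the energy scale: 0.0951 eV = 9.51 × 10^-11 GeV.
Result: 9.51 × 10^-11 × 4.552 × 10^32 = 4.329 × 10^22 m/s².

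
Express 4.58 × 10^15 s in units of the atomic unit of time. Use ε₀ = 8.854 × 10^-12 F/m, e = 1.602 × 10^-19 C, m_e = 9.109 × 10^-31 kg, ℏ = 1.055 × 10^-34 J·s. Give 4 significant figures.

1.890 × 10^32

atomic unit of time: τ_au = (4πε₀)²ℏ³/(m_e e⁴) = 2.423 × 10^-17 s.
4.58 × 10^15 / 2.423 × 10^-17 = 1.890 × 10^32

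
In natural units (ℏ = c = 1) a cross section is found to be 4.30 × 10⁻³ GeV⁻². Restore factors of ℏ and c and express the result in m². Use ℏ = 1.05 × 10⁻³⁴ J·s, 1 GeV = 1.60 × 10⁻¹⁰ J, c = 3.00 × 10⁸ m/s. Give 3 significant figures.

Area is [L]² = [E]⁻²·(ℏc)²; restore (ℏc)².
1 GeV⁻² → (ℏc)² × (1 GeV in J)⁻² = 3.88 × 10⁻³² m².
Result: 4.30 × 10⁻³ × 3.88 × 10⁻³² = 1.67 × 10⁻³⁴ m².

1.67 × 10⁻³⁴ m²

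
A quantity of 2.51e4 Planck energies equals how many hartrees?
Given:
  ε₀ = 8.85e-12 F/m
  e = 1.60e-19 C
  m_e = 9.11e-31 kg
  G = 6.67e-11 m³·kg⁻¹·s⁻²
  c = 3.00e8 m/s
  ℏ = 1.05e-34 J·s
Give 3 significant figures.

Planck energy: E_P = √(ℏc⁵/G) = 1.96e9 J
hartree: E_h = m_e e⁴/(4πε₀ℏ)² = 4.38e-18 J
2.51e4 × 1.96e9 / 4.38e-18 = 1.12e31

1.12e31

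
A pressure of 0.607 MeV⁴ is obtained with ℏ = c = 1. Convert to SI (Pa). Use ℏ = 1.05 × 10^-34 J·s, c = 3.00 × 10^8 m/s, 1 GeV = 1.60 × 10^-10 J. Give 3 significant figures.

Pressure is [E]/[L]³ = [E]⁴/(ℏc)³.
1 GeV⁴ → 1/(ℏc)³ × (1 GeV in J)⁴ = 2.10 × 10^37 Pa.
Convert the energy scale: 0.607 MeV⁴ = 6.07 × 10^-13 GeV⁴.
Result: 6.07 × 10^-13 × 2.10 × 10^37 = 1.27 × 10^25 Pa.

1.27 × 10^25 Pa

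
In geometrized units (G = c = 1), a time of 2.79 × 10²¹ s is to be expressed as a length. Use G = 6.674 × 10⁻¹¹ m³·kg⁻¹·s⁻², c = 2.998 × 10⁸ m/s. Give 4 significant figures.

8.364 × 10²⁹ m

Time → length via c.
2.79 × 10²¹ s × (c) = 8.364 × 10²⁹ m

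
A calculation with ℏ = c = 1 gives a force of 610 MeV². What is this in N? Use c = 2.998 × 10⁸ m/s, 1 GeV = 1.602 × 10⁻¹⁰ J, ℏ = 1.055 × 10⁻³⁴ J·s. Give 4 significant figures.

495 N

Force is [E]/[L] = [E]²/(ℏc); restore (ℏc)⁻¹.
1 GeV² → 1/(ℏc) × (1 GeV in J)² = 8.114 × 10⁵ N.
Convert the energy scale: 610 MeV² = 6.10 × 10⁻⁴ GeV².
Result: 6.10 × 10⁻⁴ × 8.114 × 10⁵ = 495 N.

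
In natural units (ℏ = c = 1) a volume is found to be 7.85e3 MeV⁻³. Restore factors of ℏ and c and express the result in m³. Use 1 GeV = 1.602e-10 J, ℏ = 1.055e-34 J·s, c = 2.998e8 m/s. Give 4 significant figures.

6.041e-35 m³

Volume is [L]³ = [E]⁻³·(ℏc)³.
1 GeV⁻³ → (ℏc)³ × (1 GeV in J)⁻³ = 7.696e-48 m³.
Convert the energy scale: 7.85e3 MeV⁻³ = 7.85e12 GeV⁻³.
Result: 7.85e12 × 7.696e-48 = 6.041e-35 m³.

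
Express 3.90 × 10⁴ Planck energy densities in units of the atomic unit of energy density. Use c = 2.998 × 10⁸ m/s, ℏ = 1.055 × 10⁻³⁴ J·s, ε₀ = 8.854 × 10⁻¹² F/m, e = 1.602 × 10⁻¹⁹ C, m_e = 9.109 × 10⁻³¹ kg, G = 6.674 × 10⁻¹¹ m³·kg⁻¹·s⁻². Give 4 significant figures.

Planck energy density: u_P = c⁷/(ℏG²) = 4.632 × 10¹¹³ J/m³
atomic unit of energy density: u_au = E_h/a₀³ = m_e⁴e¹⁰/((4πε₀)⁵ℏ⁸) = 2.929 × 10¹³ J/m³
3.90 × 10⁴ × 4.632 × 10¹¹³ / 2.929 × 10¹³ = 6.168 × 10¹⁰⁴

6.168 × 10¹⁰⁴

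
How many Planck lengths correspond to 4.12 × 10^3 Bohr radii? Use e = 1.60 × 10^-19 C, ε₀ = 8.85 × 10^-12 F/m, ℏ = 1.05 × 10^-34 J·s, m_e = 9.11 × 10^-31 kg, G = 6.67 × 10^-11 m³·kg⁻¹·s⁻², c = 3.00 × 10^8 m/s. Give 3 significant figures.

1.34 × 10^28

Bohr radius: a₀ = 4πε₀ℏ²/(m_e e²) = 5.26 × 10^-11 m
Planck length: ℓ_P = √(ℏG/c³) = 1.61 × 10^-35 m
4.12 × 10^3 × 5.26 × 10^-11 / 1.61 × 10^-35 = 1.34 × 10^28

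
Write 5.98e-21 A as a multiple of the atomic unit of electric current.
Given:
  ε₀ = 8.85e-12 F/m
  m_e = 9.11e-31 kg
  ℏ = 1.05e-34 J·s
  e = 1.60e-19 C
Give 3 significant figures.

8.96e-19

atomic unit of electric current: I_au = e E_h/ℏ = m_e e⁵/((4πε₀)²ℏ³) = 6.67e-3 A.
5.98e-21 / 6.67e-3 = 8.96e-19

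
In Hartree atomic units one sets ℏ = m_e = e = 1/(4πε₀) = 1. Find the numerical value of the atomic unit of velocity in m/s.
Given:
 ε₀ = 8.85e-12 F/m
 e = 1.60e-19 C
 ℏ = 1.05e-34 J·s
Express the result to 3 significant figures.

2.19e6 m/s

v_au = e²/(4πε₀ℏ)
  = 2.56e-38 / 1.17e-44
  = 2.19e6 m/s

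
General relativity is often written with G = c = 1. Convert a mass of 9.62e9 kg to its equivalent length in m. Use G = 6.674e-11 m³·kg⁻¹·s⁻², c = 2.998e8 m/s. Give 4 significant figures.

7.143e-18 m

In G = c = 1 units mass has dimensions of length; the conversion factor is G/c².
9.62e9 kg × (G/c²) = 7.143e-18 m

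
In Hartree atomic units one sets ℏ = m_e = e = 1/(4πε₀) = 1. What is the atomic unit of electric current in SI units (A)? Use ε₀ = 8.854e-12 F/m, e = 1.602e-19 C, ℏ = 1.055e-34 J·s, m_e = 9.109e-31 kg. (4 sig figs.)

I_au = e E_h/ℏ = m_e e⁵/((4πε₀)²ℏ³)
E_h = 4.354e-18 J
e·E_h/ℏ = 6.612e-3 A

6.612e-3 A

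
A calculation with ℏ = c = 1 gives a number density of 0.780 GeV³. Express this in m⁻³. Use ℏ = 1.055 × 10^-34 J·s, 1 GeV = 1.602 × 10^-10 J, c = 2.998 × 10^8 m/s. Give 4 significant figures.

Number density is [L]⁻³ = [E]³/(ℏc)³.
1 GeV³ → 1/(ℏc)³ × (1 GeV in J)³ = 1.299 × 10^47 m⁻³.
Result: 0.780 × 1.299 × 10^47 = 1.014 × 10^47 m⁻³.

1.014 × 10^47 m⁻³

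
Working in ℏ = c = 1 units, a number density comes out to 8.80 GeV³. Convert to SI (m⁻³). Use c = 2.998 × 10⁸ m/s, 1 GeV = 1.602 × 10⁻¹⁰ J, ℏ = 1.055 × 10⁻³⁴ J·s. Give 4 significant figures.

Number density is [L]⁻³ = [E]³/(ℏc)³.
1 GeV³ → 1/(ℏc)³ × (1 GeV in J)³ = 1.299 × 10⁴⁷ m⁻³.
Result: 8.80 × 1.299 × 10⁴⁷ = 1.143 × 10⁴⁸ m⁻³.

1.143 × 10⁴⁸ m⁻³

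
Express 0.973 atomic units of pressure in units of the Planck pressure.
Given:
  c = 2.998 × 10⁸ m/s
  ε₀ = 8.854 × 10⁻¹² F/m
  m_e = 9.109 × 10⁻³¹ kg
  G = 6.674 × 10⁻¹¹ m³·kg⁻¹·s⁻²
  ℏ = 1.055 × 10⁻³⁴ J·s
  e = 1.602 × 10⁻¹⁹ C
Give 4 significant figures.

atomic unit of pressure: P_au = E_h/a₀³ = m_e⁴e¹⁰/((4πε₀)⁵ℏ⁸) = 2.929 × 10¹³ Pa
Planck pressure: p_P = c⁷/(ℏG²) = 4.632 × 10¹¹³ Pa
0.973 × 2.929 × 10¹³ / 4.632 × 10¹¹³ = 6.153 × 10⁻¹⁰¹

6.153 × 10⁻¹⁰¹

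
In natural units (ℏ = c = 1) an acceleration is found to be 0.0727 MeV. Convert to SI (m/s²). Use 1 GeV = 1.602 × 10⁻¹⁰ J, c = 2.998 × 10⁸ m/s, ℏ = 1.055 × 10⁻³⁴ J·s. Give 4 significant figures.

Acceleration is [L]/[T]² = c·[E]/ℏ.
1 GeV → c/ℏ × (1 GeV in J) = 4.552 × 10³² m/s².
Convert the energy scale: 0.0727 MeV = 7.27 × 10⁻⁵ GeV.
Result: 7.27 × 10⁻⁵ × 4.552 × 10³² = 3.310 × 10²⁸ m/s².

3.310 × 10²⁸ m/s²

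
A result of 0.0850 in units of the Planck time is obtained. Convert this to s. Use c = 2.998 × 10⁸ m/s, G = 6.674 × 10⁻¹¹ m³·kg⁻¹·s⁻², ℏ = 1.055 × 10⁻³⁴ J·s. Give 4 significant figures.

4.583 × 10⁻⁴⁵ s

One Planck time: t_P = √(ℏG/c⁵) = 5.392 × 10⁻⁴⁴ s.
0.0850 × 5.392 × 10⁻⁴⁴ s = 4.583 × 10⁻⁴⁵ s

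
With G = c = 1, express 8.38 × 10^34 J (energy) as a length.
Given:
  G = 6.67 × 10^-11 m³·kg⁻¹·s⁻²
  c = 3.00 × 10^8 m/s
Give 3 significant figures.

6.90 × 10^-10 m

Energy → length via G/c⁴.
8.38 × 10^34 J × (G/c⁴) = 6.90 × 10^-10 m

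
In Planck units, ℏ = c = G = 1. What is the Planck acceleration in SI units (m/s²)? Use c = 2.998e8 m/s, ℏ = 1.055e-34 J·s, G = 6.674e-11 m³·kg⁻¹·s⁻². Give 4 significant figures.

Dimensional analysis gives a_P = √(c⁷/(ℏG)).
  = √(3.092e103)
  = 5.560e51 m/s²

5.560e51 m/s²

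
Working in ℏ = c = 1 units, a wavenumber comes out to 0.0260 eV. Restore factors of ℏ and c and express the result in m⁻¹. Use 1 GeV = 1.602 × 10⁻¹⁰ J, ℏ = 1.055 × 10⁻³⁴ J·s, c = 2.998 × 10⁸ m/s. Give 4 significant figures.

1.317 × 10⁵ m⁻¹

Inverse length is [E]/(ℏc).
1 GeV → 1/(ℏc) × (1 GeV in J) = 5.065 × 10¹⁵ m⁻¹.
Convert the energy scale: 0.0260 eV = 2.60 × 10⁻¹¹ GeV.
Result: 2.60 × 10⁻¹¹ × 5.065 × 10¹⁵ = 1.317 × 10⁵ m⁻¹.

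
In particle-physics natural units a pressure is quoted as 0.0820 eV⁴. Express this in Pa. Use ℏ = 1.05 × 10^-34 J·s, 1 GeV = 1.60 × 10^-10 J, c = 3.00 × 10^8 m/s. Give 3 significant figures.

Pressure is [E]/[L]³ = [E]⁴/(ℏc)³.
1 GeV⁴ → 1/(ℏc)³ × (1 GeV in J)⁴ = 2.10 × 10^37 Pa.
Convert the energy scale: 0.0820 eV⁴ = 8.20 × 10^-38 GeV⁴.
Result: 8.20 × 10^-38 × 2.10 × 10^37 = 1.72 Pa.

1.72 Pa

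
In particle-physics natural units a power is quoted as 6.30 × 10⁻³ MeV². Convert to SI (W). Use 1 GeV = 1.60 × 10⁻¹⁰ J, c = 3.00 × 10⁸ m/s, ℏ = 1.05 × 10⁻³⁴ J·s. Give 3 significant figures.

Power is [E]/[T] = [E]²/ℏ.
1 GeV² → 1/ℏ × (1 GeV in J)² = 2.44 × 10¹⁴ W.
Convert the energy scale: 6.30 × 10⁻³ MeV² = 6.30 × 10⁻⁹ GeV².
Result: 6.30 × 10⁻⁹ × 2.44 × 10¹⁴ = 1.54 × 10⁶ W.

1.54 × 10⁶ W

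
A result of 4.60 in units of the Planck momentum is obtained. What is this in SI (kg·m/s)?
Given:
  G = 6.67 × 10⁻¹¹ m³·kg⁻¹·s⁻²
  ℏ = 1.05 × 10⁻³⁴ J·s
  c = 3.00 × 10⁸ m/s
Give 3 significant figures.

30 kg·m/s

One Planck momentum: p_P = √(ℏc³/G) = 6.52 kg·m/s.
4.60 × 6.52 kg·m/s = 30 kg·m/s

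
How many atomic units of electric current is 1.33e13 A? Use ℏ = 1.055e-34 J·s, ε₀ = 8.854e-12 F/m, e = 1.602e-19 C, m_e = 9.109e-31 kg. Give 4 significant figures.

atomic unit of electric current: I_au = e E_h/ℏ = m_e e⁵/((4πε₀)²ℏ³) = 6.612e-3 A.
1.33e13 / 6.612e-3 = 2.012e15

2.012e15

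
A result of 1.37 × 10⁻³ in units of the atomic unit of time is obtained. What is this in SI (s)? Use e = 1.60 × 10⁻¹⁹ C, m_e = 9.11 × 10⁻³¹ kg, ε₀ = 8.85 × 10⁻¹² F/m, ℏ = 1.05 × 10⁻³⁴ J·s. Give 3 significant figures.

One atomic unit of time: τ_au = (4πε₀)²ℏ³/(m_e e⁴) = 2.40 × 10⁻¹⁷ s.
1.37 × 10⁻³ × 2.40 × 10⁻¹⁷ s = 3.29 × 10⁻²⁰ s

3.29 × 10⁻²⁰ s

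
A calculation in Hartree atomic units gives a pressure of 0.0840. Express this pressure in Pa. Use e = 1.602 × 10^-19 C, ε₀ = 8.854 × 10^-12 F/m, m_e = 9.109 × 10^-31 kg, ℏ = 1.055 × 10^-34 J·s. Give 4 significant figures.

One atomic unit of pressure: P_au = E_h/a₀³ = m_e⁴e¹⁰/((4πε₀)⁵ℏ⁸) = 2.929 × 10^13 Pa.
0.0840 × 2.929 × 10^13 Pa = 2.460 × 10^12 Pa

2.460 × 10^12 Pa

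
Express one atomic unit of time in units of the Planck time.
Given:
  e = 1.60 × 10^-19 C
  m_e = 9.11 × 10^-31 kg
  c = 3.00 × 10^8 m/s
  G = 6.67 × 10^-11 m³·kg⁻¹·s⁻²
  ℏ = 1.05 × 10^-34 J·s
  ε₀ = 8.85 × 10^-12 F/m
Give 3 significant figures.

atomic unit of time: τ_au = (4πε₀)²ℏ³/(m_e e⁴) = 2.40 × 10^-17 s
Planck time: t_P = √(ℏG/c⁵) = 5.37 × 10^-44 s
ratio = 2.40 × 10^-17 / 5.37 × 10^-44 = 4.47 × 10^26

4.47 × 10^26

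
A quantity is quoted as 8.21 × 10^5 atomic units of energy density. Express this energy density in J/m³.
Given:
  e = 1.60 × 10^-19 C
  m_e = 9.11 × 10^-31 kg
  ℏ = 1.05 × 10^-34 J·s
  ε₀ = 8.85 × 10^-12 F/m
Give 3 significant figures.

One atomic unit of energy density: u_au = E_h/a₀³ = m_e⁴e¹⁰/((4πε₀)⁵ℏ⁸) = 3.01 × 10^13 J/m³.
8.21 × 10^5 × 3.01 × 10^13 J/m³ = 2.47 × 10^19 J/m³

2.47 × 10^19 J/m³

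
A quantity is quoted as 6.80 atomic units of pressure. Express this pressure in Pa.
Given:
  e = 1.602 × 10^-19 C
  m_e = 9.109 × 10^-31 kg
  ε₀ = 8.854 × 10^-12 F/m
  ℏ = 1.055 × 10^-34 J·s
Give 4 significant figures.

One atomic unit of pressure: P_au = E_h/a₀³ = m_e⁴e¹⁰/((4πε₀)⁵ℏ⁸) = 2.929 × 10^13 Pa.
6.80 × 2.929 × 10^13 Pa = 1.992 × 10^14 Pa

1.992 × 10^14 Pa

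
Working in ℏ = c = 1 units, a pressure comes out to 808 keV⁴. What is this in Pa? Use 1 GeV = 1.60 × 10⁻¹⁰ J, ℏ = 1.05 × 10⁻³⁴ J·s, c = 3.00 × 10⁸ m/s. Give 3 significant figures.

Pressure is [E]/[L]³ = [E]⁴/(ℏc)³.
1 GeV⁴ → 1/(ℏc)³ × (1 GeV in J)⁴ = 2.10 × 10³⁷ Pa.
Convert the energy scale: 808 keV⁴ = 8.08 × 10⁻²² GeV⁴.
Result: 8.08 × 10⁻²² × 2.10 × 10³⁷ = 1.69 × 10¹⁶ Pa.

1.69 × 10¹⁶ Pa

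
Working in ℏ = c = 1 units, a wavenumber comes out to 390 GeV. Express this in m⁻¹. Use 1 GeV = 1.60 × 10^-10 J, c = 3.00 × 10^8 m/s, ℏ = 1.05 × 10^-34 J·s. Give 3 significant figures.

Inverse length is [E]/(ℏc).
1 GeV → 1/(ℏc) × (1 GeV in J) = 5.08 × 10^15 m⁻¹.
Result: 390 × 5.08 × 10^15 = 1.98 × 10^18 m⁻¹.

1.98 × 10^18 m⁻¹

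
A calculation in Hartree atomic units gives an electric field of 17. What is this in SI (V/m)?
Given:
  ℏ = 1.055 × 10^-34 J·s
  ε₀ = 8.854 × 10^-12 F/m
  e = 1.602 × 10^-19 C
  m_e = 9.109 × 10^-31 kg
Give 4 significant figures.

One atomic unit of electric field: E_au = E_h/(e a₀) = m_e²e⁵/((4πε₀)³ℏ⁴) = 5.131 × 10^11 V/m.
17 × 5.131 × 10^11 V/m = 8.723 × 10^12 V/m

8.723 × 10^12 V/m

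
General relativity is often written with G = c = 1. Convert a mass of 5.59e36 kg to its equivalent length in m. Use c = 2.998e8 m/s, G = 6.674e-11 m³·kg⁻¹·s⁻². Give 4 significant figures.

In G = c = 1 units mass has dimensions of length; the conversion factor is G/c².
5.59e36 kg × (G/c²) = 4.151e9 m

4.151e9 m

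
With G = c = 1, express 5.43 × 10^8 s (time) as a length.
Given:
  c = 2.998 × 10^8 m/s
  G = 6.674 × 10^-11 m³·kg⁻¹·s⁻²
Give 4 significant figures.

Time → length via c.
5.43 × 10^8 s × (c) = 1.628 × 10^17 m

1.628 × 10^17 m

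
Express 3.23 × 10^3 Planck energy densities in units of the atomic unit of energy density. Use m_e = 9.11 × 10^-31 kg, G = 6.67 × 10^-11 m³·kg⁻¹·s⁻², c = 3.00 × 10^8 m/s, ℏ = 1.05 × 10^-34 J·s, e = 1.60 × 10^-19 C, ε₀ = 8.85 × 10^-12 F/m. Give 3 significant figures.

Planck energy density: u_P = c⁷/(ℏG²) = 4.68 × 10^113 J/m³
atomic unit of energy density: u_au = E_h/a₀³ = m_e⁴e¹⁰/((4πε₀)⁵ℏ⁸) = 3.01 × 10^13 J/m³
3.23 × 10^3 × 4.68 × 10^113 / 3.01 × 10^13 = 5.02 × 10^103

5.02 × 10^103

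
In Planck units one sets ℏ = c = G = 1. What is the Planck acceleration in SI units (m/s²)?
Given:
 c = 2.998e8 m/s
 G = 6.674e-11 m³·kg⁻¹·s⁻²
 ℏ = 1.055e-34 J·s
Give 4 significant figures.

5.560e51 m/s²

a_P = √(c⁷/(ℏG))
  = √(3.092e103)
  = 5.560e51 m/s²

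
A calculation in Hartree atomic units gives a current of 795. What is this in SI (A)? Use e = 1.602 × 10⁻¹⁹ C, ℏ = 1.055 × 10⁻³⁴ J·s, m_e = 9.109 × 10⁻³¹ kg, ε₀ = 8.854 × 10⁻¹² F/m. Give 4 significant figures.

5.256 A

One atomic unit of electric current: I_au = e E_h/ℏ = m_e e⁵/((4πε₀)²ℏ³) = 6.612 × 10⁻³ A.
795 × 6.612 × 10⁻³ A = 5.256 A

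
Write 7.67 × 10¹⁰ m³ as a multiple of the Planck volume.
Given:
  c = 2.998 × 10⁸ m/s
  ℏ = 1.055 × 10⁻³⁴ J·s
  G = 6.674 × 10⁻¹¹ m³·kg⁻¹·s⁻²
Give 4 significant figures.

Planck volume: V_P = (ℏG/c³)^(3/2) = 4.224 × 10⁻¹⁰⁵ m³.
7.67 × 10¹⁰ / 4.224 × 10⁻¹⁰⁵ = 1.816 × 10¹¹⁵

1.816 × 10¹¹⁵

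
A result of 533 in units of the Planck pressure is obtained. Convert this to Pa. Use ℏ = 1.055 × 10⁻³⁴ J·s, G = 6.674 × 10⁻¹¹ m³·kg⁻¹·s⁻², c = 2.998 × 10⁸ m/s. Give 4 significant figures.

One Planck pressure: p_P = c⁷/(ℏG²) = 4.632 × 10¹¹³ Pa.
533 × 4.632 × 10¹¹³ Pa = 2.469 × 10¹¹⁶ Pa

2.469 × 10¹¹⁶ Pa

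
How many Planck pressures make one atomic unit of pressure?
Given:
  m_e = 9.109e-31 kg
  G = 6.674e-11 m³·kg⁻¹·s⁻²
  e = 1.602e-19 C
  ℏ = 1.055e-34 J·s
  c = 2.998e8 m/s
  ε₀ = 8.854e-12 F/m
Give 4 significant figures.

atomic unit of pressure: P_au = E_h/a₀³ = m_e⁴e¹⁰/((4πε₀)⁵ℏ⁸) = 2.929e13 Pa
Planck pressure: p_P = c⁷/(ℏG²) = 4.632e113 Pa
ratio = 2.929e13 / 4.632e113 = 6.323e-101

6.323e-101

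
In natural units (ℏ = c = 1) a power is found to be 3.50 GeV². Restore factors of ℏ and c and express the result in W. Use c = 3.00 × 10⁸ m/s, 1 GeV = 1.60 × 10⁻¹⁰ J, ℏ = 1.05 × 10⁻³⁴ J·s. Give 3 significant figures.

8.53 × 10¹⁴ W

Power is [E]/[T] = [E]²/ℏ.
1 GeV² → 1/ℏ × (1 GeV in J)² = 2.44 × 10¹⁴ W.
Result: 3.50 × 2.44 × 10¹⁴ = 8.53 × 10¹⁴ W.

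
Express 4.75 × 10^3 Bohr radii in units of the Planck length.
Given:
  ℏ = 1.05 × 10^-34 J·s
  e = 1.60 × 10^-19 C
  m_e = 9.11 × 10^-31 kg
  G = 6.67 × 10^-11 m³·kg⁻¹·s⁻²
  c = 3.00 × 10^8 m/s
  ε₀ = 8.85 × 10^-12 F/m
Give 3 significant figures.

Bohr radius: a₀ = 4πε₀ℏ²/(m_e e²) = 5.26 × 10^-11 m
Planck length: ℓ_P = √(ℏG/c³) = 1.61 × 10^-35 m
4.75 × 10^3 × 5.26 × 10^-11 / 1.61 × 10^-35 = 1.55 × 10^28

1.55 × 10^28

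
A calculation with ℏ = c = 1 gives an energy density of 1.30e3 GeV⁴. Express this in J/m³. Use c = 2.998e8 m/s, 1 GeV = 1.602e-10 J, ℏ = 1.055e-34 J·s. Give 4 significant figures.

2.706e40 J/m³

[E]/[L]³ = [E]⁴/(ℏc)³; restore (ℏc)⁻³.
1 GeV⁴ → 1/(ℏc)³ × (1 GeV in J)⁴ = 2.082e37 J/m³.
Result: 1.30e3 × 2.082e37 = 2.706e40 J/m³.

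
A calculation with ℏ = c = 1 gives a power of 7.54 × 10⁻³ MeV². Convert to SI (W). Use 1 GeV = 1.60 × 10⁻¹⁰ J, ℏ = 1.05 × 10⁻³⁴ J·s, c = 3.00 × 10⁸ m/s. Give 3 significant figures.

1.84 × 10⁶ W

Power is [E]/[T] = [E]²/ℏ.
1 GeV² → 1/ℏ × (1 GeV in J)² = 2.44 × 10¹⁴ W.
Convert the energy scale: 7.54 × 10⁻³ MeV² = 7.54 × 10⁻⁹ GeV².
Result: 7.54 × 10⁻⁹ × 2.44 × 10¹⁴ = 1.84 × 10⁶ W.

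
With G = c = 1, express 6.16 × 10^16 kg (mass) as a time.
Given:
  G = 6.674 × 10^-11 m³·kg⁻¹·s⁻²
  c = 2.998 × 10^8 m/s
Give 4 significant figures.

1.526 × 10^-19 s

Mass → time via G/c³.
6.16 × 10^16 kg × (G/c³) = 1.526 × 10^-19 s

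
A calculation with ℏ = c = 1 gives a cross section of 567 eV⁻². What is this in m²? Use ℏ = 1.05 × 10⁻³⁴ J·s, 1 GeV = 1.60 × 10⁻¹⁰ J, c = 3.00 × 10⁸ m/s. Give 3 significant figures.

Area is [L]² = [E]⁻²·(ℏc)²; restore (ℏc)².
1 GeV⁻² → (ℏc)² × (1 GeV in J)⁻² = 3.88 × 10⁻³² m².
Convert the energy scale: 567 eV⁻² = 5.67 × 10²⁰ GeV⁻².
Result: 5.67 × 10²⁰ × 3.88 × 10⁻³² = 2.20 × 10⁻¹¹ m².

2.20 × 10⁻¹¹ m²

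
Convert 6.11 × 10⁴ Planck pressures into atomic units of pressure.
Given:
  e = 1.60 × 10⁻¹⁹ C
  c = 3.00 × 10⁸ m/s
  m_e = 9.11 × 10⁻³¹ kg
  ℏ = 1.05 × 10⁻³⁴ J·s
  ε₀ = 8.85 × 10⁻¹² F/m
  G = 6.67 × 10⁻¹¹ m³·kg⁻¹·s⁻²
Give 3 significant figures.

9.49 × 10¹⁰⁴

Planck pressure: p_P = c⁷/(ℏG²) = 4.68 × 10¹¹³ Pa
atomic unit of pressure: P_au = E_h/a₀³ = m_e⁴e¹⁰/((4πε₀)⁵ℏ⁸) = 3.01 × 10¹³ Pa
6.11 × 10⁴ × 4.68 × 10¹¹³ / 3.01 × 10¹³ = 9.49 × 10¹⁰⁴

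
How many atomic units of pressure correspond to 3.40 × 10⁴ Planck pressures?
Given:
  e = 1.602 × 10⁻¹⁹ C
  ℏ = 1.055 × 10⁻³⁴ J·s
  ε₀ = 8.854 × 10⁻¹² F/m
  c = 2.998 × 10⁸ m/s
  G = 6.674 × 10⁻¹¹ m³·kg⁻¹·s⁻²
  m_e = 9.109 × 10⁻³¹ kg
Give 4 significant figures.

Planck pressure: p_P = c⁷/(ℏG²) = 4.632 × 10¹¹³ Pa
atomic unit of pressure: P_au = E_h/a₀³ = m_e⁴e¹⁰/((4πε₀)⁵ℏ⁸) = 2.929 × 10¹³ Pa
3.40 × 10⁴ × 4.632 × 10¹¹³ / 2.929 × 10¹³ = 5.377 × 10¹⁰⁴

5.377 × 10¹⁰⁴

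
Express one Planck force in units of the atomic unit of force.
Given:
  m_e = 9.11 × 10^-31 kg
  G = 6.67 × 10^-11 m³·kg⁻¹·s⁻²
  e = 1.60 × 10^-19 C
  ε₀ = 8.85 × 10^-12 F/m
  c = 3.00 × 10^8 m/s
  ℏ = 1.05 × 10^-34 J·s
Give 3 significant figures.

1.46 × 10^51

Planck force: F_P = c⁴/G = 1.21 × 10^44 N
atomic unit of force: F_au = E_h/a₀ = m_e²e⁶/((4πε₀)³ℏ⁴) = 8.33 × 10^-8 N
ratio = 1.21 × 10^44 / 8.33 × 10^-8 = 1.46 × 10^51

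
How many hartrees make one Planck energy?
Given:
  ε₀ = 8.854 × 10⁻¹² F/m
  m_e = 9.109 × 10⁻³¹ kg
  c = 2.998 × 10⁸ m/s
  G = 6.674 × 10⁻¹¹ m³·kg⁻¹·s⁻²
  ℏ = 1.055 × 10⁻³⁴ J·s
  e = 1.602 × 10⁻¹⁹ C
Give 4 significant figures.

Planck energy: E_P = √(ℏc⁵/G) = 1.957 × 10⁹ J
hartree: E_h = m_e e⁴/(4πε₀ℏ)² = 4.354 × 10⁻¹⁸ J
ratio = 1.957 × 10⁹ / 4.354 × 10⁻¹⁸ = 4.494 × 10²⁶

4.494 × 10²⁶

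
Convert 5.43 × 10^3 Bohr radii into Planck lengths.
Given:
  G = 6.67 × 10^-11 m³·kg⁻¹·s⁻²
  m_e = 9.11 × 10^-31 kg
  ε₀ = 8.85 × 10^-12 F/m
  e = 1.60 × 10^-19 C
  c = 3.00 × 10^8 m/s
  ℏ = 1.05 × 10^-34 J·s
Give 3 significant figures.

1.77 × 10^28

Bohr radius: a₀ = 4πε₀ℏ²/(m_e e²) = 5.26 × 10^-11 m
Planck length: ℓ_P = √(ℏG/c³) = 1.61 × 10^-35 m
5.43 × 10^3 × 5.26 × 10^-11 / 1.61 × 10^-35 = 1.77 × 10^28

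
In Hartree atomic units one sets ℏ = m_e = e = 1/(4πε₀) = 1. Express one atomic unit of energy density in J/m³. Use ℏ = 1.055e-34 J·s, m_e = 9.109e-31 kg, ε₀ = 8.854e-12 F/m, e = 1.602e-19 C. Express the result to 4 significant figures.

u_au = E_h/a₀³ = m_e⁴e¹⁰/((4πε₀)⁵ℏ⁸)
E_h = 4.354e-18 J
a₀ = 5.297e-11 m
E_h/a₀³ = 2.929e13 J/m³

2.929e13 J/m³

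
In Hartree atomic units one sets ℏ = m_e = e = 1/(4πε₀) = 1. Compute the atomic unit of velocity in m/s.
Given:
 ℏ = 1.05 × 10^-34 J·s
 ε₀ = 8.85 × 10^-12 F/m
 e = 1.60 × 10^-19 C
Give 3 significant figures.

2.19 × 10^6 m/s

v_au = e²/(4πε₀ℏ)
  = 2.56 × 10^-38 / 1.17 × 10^-44
  = 2.19 × 10^6 m/s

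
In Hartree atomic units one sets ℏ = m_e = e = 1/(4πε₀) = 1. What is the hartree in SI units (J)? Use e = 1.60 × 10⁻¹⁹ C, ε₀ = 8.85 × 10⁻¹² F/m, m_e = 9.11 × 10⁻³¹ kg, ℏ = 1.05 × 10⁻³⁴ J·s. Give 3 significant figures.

E_h = m_e e⁴/(4πε₀ℏ)²
  = 5.97 × 10⁻¹⁰⁶ / 1.36 × 10⁻⁸⁸
  = 4.38 × 10⁻¹⁸ J

4.38 × 10⁻¹⁸ J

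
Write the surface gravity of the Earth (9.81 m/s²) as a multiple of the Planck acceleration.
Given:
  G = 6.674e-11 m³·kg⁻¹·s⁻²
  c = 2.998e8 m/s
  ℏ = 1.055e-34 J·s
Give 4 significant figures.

1.764e-51

Planck acceleration: a_P = √(c⁷/(ℏG)) = 5.560e51 m/s².
9.81 / 5.560e51 = 1.764e-51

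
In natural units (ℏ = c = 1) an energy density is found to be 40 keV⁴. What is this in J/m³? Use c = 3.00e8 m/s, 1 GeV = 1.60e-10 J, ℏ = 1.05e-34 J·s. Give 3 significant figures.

[E]/[L]³ = [E]⁴/(ℏc)³; restore (ℏc)⁻³.
1 GeV⁴ → 1/(ℏc)³ × (1 GeV in J)⁴ = 2.10e37 J/m³.
Convert the energy scale: 40 keV⁴ = 4.00e-23 GeV⁴.
Result: 4.00e-23 × 2.10e37 = 8.39e14 J/m³.

8.39e14 J/m³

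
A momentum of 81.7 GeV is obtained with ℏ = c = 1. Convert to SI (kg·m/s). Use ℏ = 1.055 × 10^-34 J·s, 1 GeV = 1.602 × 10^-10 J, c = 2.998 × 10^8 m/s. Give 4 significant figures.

Momentum is [E]/c; divide by c.
1 GeV → 1/c × (1 GeV in J) = 5.344 × 10^-19 kg·m/s.
Result: 81.7 × 5.344 × 10^-19 = 4.366 × 10^-17 kg·m/s.

4.366 × 10^-17 kg·m/s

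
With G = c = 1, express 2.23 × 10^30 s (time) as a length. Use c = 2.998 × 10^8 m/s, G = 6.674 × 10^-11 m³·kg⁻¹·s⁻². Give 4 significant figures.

Time → length via c.
2.23 × 10^30 s × (c) = 6.686 × 10^38 m

6.686 × 10^38 m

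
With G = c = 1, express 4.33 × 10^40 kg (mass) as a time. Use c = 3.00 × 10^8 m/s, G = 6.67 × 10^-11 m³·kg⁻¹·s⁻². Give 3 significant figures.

Mass → time via G/c³.
4.33 × 10^40 kg × (G/c³) = 1.07 × 10^5 s

1.07 × 10^5 s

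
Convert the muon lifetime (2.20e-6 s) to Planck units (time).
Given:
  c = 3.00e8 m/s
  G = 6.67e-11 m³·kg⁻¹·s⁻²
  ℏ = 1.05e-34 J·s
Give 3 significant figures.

Planck time: t_P = √(ℏG/c⁵) = 5.37e-44 s.
2.20e-6 / 5.37e-44 = 4.10e37

4.10e37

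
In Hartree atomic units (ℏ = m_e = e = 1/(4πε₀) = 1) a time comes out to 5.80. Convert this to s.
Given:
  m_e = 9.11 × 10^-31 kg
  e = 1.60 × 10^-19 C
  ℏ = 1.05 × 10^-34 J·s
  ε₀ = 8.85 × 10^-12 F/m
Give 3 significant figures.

1.39 × 10^-16 s

One atomic unit of time: τ_au = (4πε₀)²ℏ³/(m_e e⁴) = 2.40 × 10^-17 s.
5.80 × 2.40 × 10^-17 s = 1.39 × 10^-16 s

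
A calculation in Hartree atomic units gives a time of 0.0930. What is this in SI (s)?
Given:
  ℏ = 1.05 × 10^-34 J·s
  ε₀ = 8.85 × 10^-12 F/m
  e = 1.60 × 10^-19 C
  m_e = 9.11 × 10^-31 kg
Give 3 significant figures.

One atomic unit of time: τ_au = (4πε₀)²ℏ³/(m_e e⁴) = 2.40 × 10^-17 s.
0.0930 × 2.40 × 10^-17 s = 2.23 × 10^-18 s

2.23 × 10^-18 s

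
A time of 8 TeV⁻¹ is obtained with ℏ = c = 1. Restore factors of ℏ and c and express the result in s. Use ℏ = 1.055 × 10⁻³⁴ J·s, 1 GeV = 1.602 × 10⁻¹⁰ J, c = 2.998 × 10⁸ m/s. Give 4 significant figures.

A time is [E]⁻¹ in ℏ=c=1; restore one factor of ℏ.
1 GeV⁻¹ → ℏ × (1 GeV in J)⁻¹ = 6.586 × 10⁻²⁵ s.
Convert the energy scale: 8 TeV⁻¹ = 8.00 × 10⁻³ GeV⁻¹.
Result: 8.00 × 10⁻³ × 6.586 × 10⁻²⁵ = 5.268 × 10⁻²⁷ s.

5.268 × 10⁻²⁷ s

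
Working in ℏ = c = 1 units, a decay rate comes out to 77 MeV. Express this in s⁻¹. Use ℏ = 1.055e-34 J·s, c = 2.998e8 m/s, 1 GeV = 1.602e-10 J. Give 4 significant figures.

A rate is [E]/ℏ; divide by ℏ.
1 GeV → 1/ℏ × (1 GeV in J) = 1.518e24 s⁻¹.
Convert the energy scale: 77 MeV = 0.0770 GeV.
Result: 0.0770 × 1.518e24 = 1.169e23 s⁻¹.

1.169e23 s⁻¹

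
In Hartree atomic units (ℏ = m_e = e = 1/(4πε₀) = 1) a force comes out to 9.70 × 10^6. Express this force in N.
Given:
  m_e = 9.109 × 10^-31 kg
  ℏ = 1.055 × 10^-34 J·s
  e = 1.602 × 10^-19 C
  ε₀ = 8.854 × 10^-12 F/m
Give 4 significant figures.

One atomic unit of force: F_au = E_h/a₀ = m_e²e⁶/((4πε₀)³ℏ⁴) = 8.220 × 10^-8 N.
9.70 × 10^6 × 8.220 × 10^-8 N = 0.7973 N

0.7973 N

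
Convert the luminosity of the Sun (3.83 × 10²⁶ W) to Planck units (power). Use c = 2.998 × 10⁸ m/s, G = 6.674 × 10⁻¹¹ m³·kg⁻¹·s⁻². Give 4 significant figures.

1.055 × 10⁻²⁶

Planck power: P_P = c⁵/G = 3.629 × 10⁵² W.
3.83 × 10²⁶ / 3.629 × 10⁵² = 1.055 × 10⁻²⁶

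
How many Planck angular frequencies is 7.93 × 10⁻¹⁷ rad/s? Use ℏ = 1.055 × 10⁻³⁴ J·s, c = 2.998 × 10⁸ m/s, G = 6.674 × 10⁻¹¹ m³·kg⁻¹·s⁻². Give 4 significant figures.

Planck angular frequency: ω_P = √(c⁵/(ℏG)) = 1.855 × 10⁴³ rad/s.
7.93 × 10⁻¹⁷ / 1.855 × 10⁴³ = 4.276 × 10⁻⁶⁰

4.276 × 10⁻⁶⁰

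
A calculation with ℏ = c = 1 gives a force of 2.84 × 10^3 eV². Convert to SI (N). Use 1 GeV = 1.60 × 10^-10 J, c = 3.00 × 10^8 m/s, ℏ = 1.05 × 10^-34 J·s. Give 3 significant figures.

2.31 × 10^-9 N

Force is [E]/[L] = [E]²/(ℏc); restore (ℏc)⁻¹.
1 GeV² → 1/(ℏc) × (1 GeV in J)² = 8.13 × 10^5 N.
Convert the energy scale: 2.84 × 10^3 eV² = 2.84 × 10^-15 GeV².
Result: 2.84 × 10^-15 × 8.13 × 10^5 = 2.31 × 10^-9 N.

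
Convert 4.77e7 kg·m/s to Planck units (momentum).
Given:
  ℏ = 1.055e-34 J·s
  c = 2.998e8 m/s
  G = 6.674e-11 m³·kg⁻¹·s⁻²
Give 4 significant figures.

7.309e6

Planck momentum: p_P = √(ℏc³/G) = 6.527 kg·m/s.
4.77e7 / 6.527 = 7.309e6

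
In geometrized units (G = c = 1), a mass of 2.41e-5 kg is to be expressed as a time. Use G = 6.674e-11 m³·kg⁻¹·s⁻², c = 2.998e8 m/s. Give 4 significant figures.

Mass → time via G/c³.
2.41e-5 kg × (G/c³) = 5.969e-41 s

5.969e-41 s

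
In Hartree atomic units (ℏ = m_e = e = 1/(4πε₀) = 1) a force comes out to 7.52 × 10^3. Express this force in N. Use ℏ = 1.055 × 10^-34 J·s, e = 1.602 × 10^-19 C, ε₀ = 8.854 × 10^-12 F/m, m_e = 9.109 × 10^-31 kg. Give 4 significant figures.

One atomic unit of force: F_au = E_h/a₀ = m_e²e⁶/((4πε₀)³ℏ⁴) = 8.220 × 10^-8 N.
7.52 × 10^3 × 8.220 × 10^-8 N = 6.181 × 10^-4 N

6.181 × 10^-4 N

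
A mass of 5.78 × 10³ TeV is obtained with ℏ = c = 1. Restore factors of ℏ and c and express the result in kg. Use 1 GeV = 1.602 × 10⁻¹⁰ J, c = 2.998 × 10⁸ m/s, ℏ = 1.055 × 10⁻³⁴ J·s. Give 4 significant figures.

Mass is [E]/c²; divide by c².
1 GeV → 1/c² × (1 GeV in J) = 1.782 × 10⁻²⁷ kg.
Convert the energy scale: 5.78 × 10³ TeV = 5.78 × 10⁶ GeV.
Result: 5.78 × 10⁶ × 1.782 × 10⁻²⁷ = 1.030 × 10⁻²⁰ kg.

1.030 × 10⁻²⁰ kg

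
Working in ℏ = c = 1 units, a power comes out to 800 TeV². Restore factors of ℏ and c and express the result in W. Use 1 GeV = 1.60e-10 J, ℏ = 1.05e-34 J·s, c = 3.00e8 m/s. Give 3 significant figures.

Power is [E]/[T] = [E]²/ℏ.
1 GeV² → 1/ℏ × (1 GeV in J)² = 2.44e14 W.
Convert the energy scale: 800 TeV² = 8.00e8 GeV².
Result: 8.00e8 × 2.44e14 = 1.95e23 W.

1.95e23 W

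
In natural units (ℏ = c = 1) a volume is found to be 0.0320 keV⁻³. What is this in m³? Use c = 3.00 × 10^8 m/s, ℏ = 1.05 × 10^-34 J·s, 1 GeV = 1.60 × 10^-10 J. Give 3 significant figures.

Volume is [L]³ = [E]⁻³·(ℏc)³.
1 GeV⁻³ → (ℏc)³ × (1 GeV in J)⁻³ = 7.63 × 10^-48 m³.
Convert the energy scale: 0.0320 keV⁻³ = 3.20 × 10^16 GeV⁻³.
Result: 3.20 × 10^16 × 7.63 × 10^-48 = 2.44 × 10^-31 m³.

2.44 × 10^-31 m³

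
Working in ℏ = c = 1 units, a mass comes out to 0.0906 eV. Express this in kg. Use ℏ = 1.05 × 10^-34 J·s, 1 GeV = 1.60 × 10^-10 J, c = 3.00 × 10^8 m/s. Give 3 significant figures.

1.61 × 10^-37 kg

Mass is [E]/c²; divide by c².
1 GeV → 1/c² × (1 GeV in J) = 1.78 × 10^-27 kg.
Convert the energy scale: 0.0906 eV = 9.06 × 10^-11 GeV.
Result: 9.06 × 10^-11 × 1.78 × 10^-27 = 1.61 × 10^-37 kg.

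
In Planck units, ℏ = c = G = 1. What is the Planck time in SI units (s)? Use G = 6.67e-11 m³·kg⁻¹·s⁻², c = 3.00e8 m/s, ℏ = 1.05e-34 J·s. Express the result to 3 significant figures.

5.37e-44 s

Dimensional analysis gives t_P = √(ℏG/c⁵).
  = √(2.88e-87)
  = 5.37e-44 s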